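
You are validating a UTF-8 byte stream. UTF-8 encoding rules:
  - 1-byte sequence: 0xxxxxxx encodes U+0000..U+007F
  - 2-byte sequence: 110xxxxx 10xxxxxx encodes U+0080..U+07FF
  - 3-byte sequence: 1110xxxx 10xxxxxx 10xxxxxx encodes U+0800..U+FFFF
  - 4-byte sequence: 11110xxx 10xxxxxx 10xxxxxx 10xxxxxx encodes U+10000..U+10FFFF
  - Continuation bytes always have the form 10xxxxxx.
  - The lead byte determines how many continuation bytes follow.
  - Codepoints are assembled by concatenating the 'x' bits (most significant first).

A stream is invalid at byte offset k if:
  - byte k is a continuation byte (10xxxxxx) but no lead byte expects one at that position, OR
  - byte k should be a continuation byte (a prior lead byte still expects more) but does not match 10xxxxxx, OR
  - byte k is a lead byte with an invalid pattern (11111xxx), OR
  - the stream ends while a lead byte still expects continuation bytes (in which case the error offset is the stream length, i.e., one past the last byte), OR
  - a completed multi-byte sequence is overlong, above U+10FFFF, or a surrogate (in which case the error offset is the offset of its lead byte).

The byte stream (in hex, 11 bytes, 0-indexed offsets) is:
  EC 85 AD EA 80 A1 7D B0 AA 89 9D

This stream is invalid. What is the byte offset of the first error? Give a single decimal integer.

Byte[0]=EC: 3-byte lead, need 2 cont bytes. acc=0xC
Byte[1]=85: continuation. acc=(acc<<6)|0x05=0x305
Byte[2]=AD: continuation. acc=(acc<<6)|0x2D=0xC16D
Completed: cp=U+C16D (starts at byte 0)
Byte[3]=EA: 3-byte lead, need 2 cont bytes. acc=0xA
Byte[4]=80: continuation. acc=(acc<<6)|0x00=0x280
Byte[5]=A1: continuation. acc=(acc<<6)|0x21=0xA021
Completed: cp=U+A021 (starts at byte 3)
Byte[6]=7D: 1-byte ASCII. cp=U+007D
Byte[7]=B0: INVALID lead byte (not 0xxx/110x/1110/11110)

Answer: 7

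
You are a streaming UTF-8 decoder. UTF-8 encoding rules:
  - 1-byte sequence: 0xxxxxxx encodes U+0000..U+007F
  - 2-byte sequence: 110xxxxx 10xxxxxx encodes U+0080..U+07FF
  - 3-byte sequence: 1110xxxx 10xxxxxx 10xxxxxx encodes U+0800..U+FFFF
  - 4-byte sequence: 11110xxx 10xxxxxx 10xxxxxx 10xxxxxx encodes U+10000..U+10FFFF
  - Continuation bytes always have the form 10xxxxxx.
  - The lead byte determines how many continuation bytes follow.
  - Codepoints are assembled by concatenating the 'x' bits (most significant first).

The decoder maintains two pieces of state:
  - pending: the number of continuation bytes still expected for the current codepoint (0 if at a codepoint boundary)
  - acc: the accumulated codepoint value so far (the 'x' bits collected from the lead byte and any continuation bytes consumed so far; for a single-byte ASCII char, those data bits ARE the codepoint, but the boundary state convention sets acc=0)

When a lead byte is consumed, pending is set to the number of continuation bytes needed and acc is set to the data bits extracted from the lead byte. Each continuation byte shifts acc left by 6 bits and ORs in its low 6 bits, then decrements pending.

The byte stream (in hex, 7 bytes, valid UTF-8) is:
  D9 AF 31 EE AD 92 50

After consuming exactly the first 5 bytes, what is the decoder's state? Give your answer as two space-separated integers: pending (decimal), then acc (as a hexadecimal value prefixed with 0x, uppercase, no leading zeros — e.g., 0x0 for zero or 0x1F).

Byte[0]=D9: 2-byte lead. pending=1, acc=0x19
Byte[1]=AF: continuation. acc=(acc<<6)|0x2F=0x66F, pending=0
Byte[2]=31: 1-byte. pending=0, acc=0x0
Byte[3]=EE: 3-byte lead. pending=2, acc=0xE
Byte[4]=AD: continuation. acc=(acc<<6)|0x2D=0x3AD, pending=1

Answer: 1 0x3AD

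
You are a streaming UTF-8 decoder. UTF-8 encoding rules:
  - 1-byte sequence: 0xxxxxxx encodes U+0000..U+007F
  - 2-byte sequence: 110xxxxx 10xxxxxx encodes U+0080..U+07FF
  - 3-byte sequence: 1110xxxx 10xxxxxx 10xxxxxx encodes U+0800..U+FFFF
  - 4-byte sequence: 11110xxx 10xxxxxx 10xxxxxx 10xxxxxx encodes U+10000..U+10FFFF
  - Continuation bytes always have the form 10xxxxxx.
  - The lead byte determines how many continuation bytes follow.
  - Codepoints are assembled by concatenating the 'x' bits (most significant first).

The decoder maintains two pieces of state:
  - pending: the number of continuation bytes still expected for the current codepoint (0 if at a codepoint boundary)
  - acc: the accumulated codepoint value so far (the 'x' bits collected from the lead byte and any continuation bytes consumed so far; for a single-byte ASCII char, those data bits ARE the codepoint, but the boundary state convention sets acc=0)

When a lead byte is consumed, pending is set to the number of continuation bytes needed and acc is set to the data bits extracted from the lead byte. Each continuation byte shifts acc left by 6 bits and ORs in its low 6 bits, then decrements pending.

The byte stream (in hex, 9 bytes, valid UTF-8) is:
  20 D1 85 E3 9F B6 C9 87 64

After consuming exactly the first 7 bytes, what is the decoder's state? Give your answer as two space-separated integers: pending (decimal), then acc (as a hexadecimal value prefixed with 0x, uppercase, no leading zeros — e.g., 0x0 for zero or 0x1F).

Answer: 1 0x9

Derivation:
Byte[0]=20: 1-byte. pending=0, acc=0x0
Byte[1]=D1: 2-byte lead. pending=1, acc=0x11
Byte[2]=85: continuation. acc=(acc<<6)|0x05=0x445, pending=0
Byte[3]=E3: 3-byte lead. pending=2, acc=0x3
Byte[4]=9F: continuation. acc=(acc<<6)|0x1F=0xDF, pending=1
Byte[5]=B6: continuation. acc=(acc<<6)|0x36=0x37F6, pending=0
Byte[6]=C9: 2-byte lead. pending=1, acc=0x9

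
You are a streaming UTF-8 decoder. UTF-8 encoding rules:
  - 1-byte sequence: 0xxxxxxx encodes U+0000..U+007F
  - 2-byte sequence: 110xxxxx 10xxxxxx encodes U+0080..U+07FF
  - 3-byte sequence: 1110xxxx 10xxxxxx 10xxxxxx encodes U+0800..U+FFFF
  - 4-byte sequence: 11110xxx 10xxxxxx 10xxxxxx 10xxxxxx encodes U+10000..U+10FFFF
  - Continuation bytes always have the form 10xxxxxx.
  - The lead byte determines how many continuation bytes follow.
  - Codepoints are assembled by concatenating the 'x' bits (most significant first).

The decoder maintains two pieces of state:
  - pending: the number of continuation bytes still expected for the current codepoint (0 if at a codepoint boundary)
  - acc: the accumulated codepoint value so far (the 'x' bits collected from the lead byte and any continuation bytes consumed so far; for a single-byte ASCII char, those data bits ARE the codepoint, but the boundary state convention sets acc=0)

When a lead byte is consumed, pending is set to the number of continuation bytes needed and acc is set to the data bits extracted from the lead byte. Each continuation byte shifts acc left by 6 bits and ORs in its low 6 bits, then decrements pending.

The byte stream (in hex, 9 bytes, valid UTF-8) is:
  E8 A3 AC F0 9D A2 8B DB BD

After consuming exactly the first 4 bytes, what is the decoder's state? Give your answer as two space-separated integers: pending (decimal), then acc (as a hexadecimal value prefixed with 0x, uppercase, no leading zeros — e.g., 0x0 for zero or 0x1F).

Byte[0]=E8: 3-byte lead. pending=2, acc=0x8
Byte[1]=A3: continuation. acc=(acc<<6)|0x23=0x223, pending=1
Byte[2]=AC: continuation. acc=(acc<<6)|0x2C=0x88EC, pending=0
Byte[3]=F0: 4-byte lead. pending=3, acc=0x0

Answer: 3 0x0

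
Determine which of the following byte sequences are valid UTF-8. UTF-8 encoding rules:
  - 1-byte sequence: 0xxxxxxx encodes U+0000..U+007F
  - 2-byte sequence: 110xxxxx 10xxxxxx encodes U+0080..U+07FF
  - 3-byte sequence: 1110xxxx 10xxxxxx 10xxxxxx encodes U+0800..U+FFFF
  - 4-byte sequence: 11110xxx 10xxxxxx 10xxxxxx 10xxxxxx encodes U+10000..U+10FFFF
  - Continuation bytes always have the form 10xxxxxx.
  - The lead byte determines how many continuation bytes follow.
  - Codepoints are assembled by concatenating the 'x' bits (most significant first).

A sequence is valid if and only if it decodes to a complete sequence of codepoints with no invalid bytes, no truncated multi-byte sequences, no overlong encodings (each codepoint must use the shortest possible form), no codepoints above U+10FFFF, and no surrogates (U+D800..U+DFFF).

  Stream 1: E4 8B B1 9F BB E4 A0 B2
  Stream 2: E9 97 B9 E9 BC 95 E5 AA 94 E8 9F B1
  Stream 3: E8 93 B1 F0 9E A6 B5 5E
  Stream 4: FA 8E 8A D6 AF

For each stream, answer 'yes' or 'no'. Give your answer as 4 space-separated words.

Stream 1: error at byte offset 3. INVALID
Stream 2: decodes cleanly. VALID
Stream 3: decodes cleanly. VALID
Stream 4: error at byte offset 0. INVALID

Answer: no yes yes no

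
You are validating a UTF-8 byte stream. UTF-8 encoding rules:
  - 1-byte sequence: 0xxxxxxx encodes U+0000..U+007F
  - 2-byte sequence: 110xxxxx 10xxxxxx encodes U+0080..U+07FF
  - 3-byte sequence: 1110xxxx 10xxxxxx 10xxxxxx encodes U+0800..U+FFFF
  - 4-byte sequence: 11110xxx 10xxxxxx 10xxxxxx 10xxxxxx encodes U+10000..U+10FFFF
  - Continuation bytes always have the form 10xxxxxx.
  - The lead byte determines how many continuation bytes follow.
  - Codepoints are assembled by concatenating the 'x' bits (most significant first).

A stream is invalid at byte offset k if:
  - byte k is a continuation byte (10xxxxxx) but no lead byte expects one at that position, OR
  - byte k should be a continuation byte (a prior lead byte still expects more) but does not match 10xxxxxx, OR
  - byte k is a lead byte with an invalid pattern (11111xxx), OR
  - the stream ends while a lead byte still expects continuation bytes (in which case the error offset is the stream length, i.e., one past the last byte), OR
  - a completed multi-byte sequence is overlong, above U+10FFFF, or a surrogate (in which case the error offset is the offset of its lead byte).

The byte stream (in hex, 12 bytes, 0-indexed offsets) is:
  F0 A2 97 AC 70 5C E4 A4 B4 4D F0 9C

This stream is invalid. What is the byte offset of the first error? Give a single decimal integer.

Byte[0]=F0: 4-byte lead, need 3 cont bytes. acc=0x0
Byte[1]=A2: continuation. acc=(acc<<6)|0x22=0x22
Byte[2]=97: continuation. acc=(acc<<6)|0x17=0x897
Byte[3]=AC: continuation. acc=(acc<<6)|0x2C=0x225EC
Completed: cp=U+225EC (starts at byte 0)
Byte[4]=70: 1-byte ASCII. cp=U+0070
Byte[5]=5C: 1-byte ASCII. cp=U+005C
Byte[6]=E4: 3-byte lead, need 2 cont bytes. acc=0x4
Byte[7]=A4: continuation. acc=(acc<<6)|0x24=0x124
Byte[8]=B4: continuation. acc=(acc<<6)|0x34=0x4934
Completed: cp=U+4934 (starts at byte 6)
Byte[9]=4D: 1-byte ASCII. cp=U+004D
Byte[10]=F0: 4-byte lead, need 3 cont bytes. acc=0x0
Byte[11]=9C: continuation. acc=(acc<<6)|0x1C=0x1C
Byte[12]: stream ended, expected continuation. INVALID

Answer: 12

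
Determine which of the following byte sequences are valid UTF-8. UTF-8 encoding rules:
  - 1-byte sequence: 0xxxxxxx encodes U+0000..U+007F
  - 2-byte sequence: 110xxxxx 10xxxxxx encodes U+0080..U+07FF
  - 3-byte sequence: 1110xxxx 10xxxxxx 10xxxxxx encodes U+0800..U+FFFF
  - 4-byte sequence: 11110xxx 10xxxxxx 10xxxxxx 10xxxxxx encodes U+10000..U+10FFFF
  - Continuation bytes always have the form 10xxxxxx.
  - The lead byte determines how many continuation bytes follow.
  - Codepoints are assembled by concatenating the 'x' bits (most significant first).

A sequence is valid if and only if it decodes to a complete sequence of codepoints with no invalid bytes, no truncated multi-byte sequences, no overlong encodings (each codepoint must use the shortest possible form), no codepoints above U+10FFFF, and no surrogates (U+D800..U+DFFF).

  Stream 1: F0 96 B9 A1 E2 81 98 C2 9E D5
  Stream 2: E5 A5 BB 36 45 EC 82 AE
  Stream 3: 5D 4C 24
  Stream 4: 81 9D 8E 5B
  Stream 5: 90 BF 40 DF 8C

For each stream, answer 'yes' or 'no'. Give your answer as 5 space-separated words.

Answer: no yes yes no no

Derivation:
Stream 1: error at byte offset 10. INVALID
Stream 2: decodes cleanly. VALID
Stream 3: decodes cleanly. VALID
Stream 4: error at byte offset 0. INVALID
Stream 5: error at byte offset 0. INVALID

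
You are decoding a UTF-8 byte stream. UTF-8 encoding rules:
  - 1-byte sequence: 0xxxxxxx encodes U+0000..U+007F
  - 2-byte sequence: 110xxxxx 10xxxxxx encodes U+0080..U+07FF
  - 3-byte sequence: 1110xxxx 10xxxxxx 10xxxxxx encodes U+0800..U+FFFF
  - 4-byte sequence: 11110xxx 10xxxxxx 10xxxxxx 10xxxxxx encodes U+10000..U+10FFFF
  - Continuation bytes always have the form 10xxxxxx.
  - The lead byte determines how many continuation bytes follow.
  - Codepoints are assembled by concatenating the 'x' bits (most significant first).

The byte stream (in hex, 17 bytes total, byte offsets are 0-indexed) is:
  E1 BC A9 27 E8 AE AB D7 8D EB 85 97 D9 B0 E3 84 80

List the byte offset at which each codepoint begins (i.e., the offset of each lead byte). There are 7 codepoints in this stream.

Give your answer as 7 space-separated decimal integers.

Byte[0]=E1: 3-byte lead, need 2 cont bytes. acc=0x1
Byte[1]=BC: continuation. acc=(acc<<6)|0x3C=0x7C
Byte[2]=A9: continuation. acc=(acc<<6)|0x29=0x1F29
Completed: cp=U+1F29 (starts at byte 0)
Byte[3]=27: 1-byte ASCII. cp=U+0027
Byte[4]=E8: 3-byte lead, need 2 cont bytes. acc=0x8
Byte[5]=AE: continuation. acc=(acc<<6)|0x2E=0x22E
Byte[6]=AB: continuation. acc=(acc<<6)|0x2B=0x8BAB
Completed: cp=U+8BAB (starts at byte 4)
Byte[7]=D7: 2-byte lead, need 1 cont bytes. acc=0x17
Byte[8]=8D: continuation. acc=(acc<<6)|0x0D=0x5CD
Completed: cp=U+05CD (starts at byte 7)
Byte[9]=EB: 3-byte lead, need 2 cont bytes. acc=0xB
Byte[10]=85: continuation. acc=(acc<<6)|0x05=0x2C5
Byte[11]=97: continuation. acc=(acc<<6)|0x17=0xB157
Completed: cp=U+B157 (starts at byte 9)
Byte[12]=D9: 2-byte lead, need 1 cont bytes. acc=0x19
Byte[13]=B0: continuation. acc=(acc<<6)|0x30=0x670
Completed: cp=U+0670 (starts at byte 12)
Byte[14]=E3: 3-byte lead, need 2 cont bytes. acc=0x3
Byte[15]=84: continuation. acc=(acc<<6)|0x04=0xC4
Byte[16]=80: continuation. acc=(acc<<6)|0x00=0x3100
Completed: cp=U+3100 (starts at byte 14)

Answer: 0 3 4 7 9 12 14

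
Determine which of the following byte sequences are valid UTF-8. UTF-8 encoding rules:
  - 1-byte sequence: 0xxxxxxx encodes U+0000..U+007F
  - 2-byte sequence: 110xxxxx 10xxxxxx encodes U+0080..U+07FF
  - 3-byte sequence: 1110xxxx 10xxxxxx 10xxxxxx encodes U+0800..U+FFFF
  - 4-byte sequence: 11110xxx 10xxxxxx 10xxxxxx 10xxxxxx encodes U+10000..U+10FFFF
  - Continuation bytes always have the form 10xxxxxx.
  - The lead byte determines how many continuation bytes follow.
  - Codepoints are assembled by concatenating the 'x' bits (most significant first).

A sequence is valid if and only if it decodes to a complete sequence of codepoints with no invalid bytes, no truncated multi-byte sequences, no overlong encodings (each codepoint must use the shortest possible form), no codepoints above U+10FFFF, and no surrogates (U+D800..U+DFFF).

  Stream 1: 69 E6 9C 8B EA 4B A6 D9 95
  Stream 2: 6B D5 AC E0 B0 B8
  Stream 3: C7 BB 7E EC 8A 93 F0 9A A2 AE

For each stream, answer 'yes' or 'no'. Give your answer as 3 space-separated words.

Stream 1: error at byte offset 5. INVALID
Stream 2: decodes cleanly. VALID
Stream 3: decodes cleanly. VALID

Answer: no yes yes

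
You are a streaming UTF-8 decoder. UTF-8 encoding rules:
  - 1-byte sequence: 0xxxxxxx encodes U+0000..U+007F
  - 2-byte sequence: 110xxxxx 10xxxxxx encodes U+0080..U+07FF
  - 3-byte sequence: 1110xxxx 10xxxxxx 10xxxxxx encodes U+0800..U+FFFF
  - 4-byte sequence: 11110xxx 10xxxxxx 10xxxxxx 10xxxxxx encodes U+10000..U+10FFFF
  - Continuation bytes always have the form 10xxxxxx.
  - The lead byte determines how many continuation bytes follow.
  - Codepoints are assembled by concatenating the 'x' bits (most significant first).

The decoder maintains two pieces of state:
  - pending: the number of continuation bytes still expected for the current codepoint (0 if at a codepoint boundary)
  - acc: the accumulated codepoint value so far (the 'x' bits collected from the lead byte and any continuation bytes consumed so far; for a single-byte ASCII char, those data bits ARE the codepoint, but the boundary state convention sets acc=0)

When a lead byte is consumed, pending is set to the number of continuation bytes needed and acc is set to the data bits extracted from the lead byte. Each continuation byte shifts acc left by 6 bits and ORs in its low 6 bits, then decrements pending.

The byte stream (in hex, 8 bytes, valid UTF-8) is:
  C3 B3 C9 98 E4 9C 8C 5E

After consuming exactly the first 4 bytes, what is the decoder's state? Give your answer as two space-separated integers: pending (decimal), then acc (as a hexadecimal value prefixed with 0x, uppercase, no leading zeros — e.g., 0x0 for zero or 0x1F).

Answer: 0 0x258

Derivation:
Byte[0]=C3: 2-byte lead. pending=1, acc=0x3
Byte[1]=B3: continuation. acc=(acc<<6)|0x33=0xF3, pending=0
Byte[2]=C9: 2-byte lead. pending=1, acc=0x9
Byte[3]=98: continuation. acc=(acc<<6)|0x18=0x258, pending=0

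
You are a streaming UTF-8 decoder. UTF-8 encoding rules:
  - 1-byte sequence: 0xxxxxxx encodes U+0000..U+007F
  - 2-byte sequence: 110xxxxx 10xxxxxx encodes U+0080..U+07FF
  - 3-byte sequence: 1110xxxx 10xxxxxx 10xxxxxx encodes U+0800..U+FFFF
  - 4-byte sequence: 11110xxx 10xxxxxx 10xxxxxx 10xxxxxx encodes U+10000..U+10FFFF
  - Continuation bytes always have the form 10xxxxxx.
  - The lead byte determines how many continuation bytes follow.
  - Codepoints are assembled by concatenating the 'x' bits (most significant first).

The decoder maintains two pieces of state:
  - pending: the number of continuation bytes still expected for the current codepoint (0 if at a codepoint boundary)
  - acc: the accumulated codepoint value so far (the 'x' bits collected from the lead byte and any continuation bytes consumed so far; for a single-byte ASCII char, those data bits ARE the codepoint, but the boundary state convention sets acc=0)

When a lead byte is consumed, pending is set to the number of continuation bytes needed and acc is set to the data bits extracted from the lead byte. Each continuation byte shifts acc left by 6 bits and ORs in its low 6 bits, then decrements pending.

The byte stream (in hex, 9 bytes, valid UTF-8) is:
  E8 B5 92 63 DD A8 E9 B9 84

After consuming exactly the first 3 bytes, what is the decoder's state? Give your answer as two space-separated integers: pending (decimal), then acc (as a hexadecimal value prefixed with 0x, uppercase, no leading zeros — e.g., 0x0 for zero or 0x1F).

Byte[0]=E8: 3-byte lead. pending=2, acc=0x8
Byte[1]=B5: continuation. acc=(acc<<6)|0x35=0x235, pending=1
Byte[2]=92: continuation. acc=(acc<<6)|0x12=0x8D52, pending=0

Answer: 0 0x8D52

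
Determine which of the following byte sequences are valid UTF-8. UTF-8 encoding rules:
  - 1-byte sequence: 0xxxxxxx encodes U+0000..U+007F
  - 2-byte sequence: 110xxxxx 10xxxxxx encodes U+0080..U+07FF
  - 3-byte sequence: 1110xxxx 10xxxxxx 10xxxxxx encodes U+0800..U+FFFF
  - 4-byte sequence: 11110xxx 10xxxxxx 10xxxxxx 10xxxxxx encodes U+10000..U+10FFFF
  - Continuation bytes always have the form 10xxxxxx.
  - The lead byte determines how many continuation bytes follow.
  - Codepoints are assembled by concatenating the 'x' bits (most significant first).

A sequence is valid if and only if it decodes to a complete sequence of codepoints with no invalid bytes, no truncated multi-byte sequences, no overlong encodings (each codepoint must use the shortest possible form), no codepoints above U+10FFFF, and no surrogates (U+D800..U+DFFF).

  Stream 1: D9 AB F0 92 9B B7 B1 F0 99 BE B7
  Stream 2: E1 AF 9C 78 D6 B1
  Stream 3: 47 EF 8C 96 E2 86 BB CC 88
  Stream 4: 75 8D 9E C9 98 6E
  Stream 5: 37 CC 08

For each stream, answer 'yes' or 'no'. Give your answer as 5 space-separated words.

Stream 1: error at byte offset 6. INVALID
Stream 2: decodes cleanly. VALID
Stream 3: decodes cleanly. VALID
Stream 4: error at byte offset 1. INVALID
Stream 5: error at byte offset 2. INVALID

Answer: no yes yes no no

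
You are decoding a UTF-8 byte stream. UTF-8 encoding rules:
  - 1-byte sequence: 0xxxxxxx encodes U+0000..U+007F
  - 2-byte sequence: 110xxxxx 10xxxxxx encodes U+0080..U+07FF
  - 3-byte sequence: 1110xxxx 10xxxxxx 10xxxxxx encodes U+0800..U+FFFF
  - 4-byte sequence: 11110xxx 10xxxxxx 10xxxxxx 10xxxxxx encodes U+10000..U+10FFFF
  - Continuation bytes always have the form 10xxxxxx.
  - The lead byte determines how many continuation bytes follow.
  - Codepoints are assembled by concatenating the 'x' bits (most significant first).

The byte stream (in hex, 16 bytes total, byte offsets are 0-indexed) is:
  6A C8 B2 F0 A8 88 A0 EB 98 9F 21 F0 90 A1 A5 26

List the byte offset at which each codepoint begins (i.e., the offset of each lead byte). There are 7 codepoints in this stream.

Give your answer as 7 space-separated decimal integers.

Answer: 0 1 3 7 10 11 15

Derivation:
Byte[0]=6A: 1-byte ASCII. cp=U+006A
Byte[1]=C8: 2-byte lead, need 1 cont bytes. acc=0x8
Byte[2]=B2: continuation. acc=(acc<<6)|0x32=0x232
Completed: cp=U+0232 (starts at byte 1)
Byte[3]=F0: 4-byte lead, need 3 cont bytes. acc=0x0
Byte[4]=A8: continuation. acc=(acc<<6)|0x28=0x28
Byte[5]=88: continuation. acc=(acc<<6)|0x08=0xA08
Byte[6]=A0: continuation. acc=(acc<<6)|0x20=0x28220
Completed: cp=U+28220 (starts at byte 3)
Byte[7]=EB: 3-byte lead, need 2 cont bytes. acc=0xB
Byte[8]=98: continuation. acc=(acc<<6)|0x18=0x2D8
Byte[9]=9F: continuation. acc=(acc<<6)|0x1F=0xB61F
Completed: cp=U+B61F (starts at byte 7)
Byte[10]=21: 1-byte ASCII. cp=U+0021
Byte[11]=F0: 4-byte lead, need 3 cont bytes. acc=0x0
Byte[12]=90: continuation. acc=(acc<<6)|0x10=0x10
Byte[13]=A1: continuation. acc=(acc<<6)|0x21=0x421
Byte[14]=A5: continuation. acc=(acc<<6)|0x25=0x10865
Completed: cp=U+10865 (starts at byte 11)
Byte[15]=26: 1-byte ASCII. cp=U+0026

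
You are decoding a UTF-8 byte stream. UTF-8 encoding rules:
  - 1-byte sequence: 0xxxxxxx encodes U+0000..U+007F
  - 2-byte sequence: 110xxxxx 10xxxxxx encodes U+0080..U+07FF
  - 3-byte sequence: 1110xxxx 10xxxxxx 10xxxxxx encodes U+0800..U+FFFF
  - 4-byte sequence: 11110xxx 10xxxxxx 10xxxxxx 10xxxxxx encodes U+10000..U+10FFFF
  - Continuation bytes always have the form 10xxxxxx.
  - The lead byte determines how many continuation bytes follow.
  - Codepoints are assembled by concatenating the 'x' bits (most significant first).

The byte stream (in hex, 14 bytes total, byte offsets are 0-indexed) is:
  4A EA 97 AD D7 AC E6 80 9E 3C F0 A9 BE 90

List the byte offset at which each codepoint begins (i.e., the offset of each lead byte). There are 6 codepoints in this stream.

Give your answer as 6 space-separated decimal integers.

Byte[0]=4A: 1-byte ASCII. cp=U+004A
Byte[1]=EA: 3-byte lead, need 2 cont bytes. acc=0xA
Byte[2]=97: continuation. acc=(acc<<6)|0x17=0x297
Byte[3]=AD: continuation. acc=(acc<<6)|0x2D=0xA5ED
Completed: cp=U+A5ED (starts at byte 1)
Byte[4]=D7: 2-byte lead, need 1 cont bytes. acc=0x17
Byte[5]=AC: continuation. acc=(acc<<6)|0x2C=0x5EC
Completed: cp=U+05EC (starts at byte 4)
Byte[6]=E6: 3-byte lead, need 2 cont bytes. acc=0x6
Byte[7]=80: continuation. acc=(acc<<6)|0x00=0x180
Byte[8]=9E: continuation. acc=(acc<<6)|0x1E=0x601E
Completed: cp=U+601E (starts at byte 6)
Byte[9]=3C: 1-byte ASCII. cp=U+003C
Byte[10]=F0: 4-byte lead, need 3 cont bytes. acc=0x0
Byte[11]=A9: continuation. acc=(acc<<6)|0x29=0x29
Byte[12]=BE: continuation. acc=(acc<<6)|0x3E=0xA7E
Byte[13]=90: continuation. acc=(acc<<6)|0x10=0x29F90
Completed: cp=U+29F90 (starts at byte 10)

Answer: 0 1 4 6 9 10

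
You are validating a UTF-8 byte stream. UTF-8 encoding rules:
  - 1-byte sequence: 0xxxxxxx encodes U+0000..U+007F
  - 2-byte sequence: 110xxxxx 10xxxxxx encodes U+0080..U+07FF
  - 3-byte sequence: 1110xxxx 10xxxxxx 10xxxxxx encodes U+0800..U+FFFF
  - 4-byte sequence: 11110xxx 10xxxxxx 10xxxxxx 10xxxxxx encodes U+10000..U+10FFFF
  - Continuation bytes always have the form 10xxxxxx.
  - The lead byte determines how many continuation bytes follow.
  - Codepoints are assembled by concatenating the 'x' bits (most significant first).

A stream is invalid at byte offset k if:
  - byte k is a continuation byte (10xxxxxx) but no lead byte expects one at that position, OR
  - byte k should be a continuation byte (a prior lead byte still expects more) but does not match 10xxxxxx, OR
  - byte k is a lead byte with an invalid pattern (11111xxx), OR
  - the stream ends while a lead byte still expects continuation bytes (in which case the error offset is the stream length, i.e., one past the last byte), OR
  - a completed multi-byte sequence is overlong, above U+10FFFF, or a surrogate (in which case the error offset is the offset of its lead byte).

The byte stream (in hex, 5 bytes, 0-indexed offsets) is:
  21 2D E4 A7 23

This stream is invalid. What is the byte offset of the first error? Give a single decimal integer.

Byte[0]=21: 1-byte ASCII. cp=U+0021
Byte[1]=2D: 1-byte ASCII. cp=U+002D
Byte[2]=E4: 3-byte lead, need 2 cont bytes. acc=0x4
Byte[3]=A7: continuation. acc=(acc<<6)|0x27=0x127
Byte[4]=23: expected 10xxxxxx continuation. INVALID

Answer: 4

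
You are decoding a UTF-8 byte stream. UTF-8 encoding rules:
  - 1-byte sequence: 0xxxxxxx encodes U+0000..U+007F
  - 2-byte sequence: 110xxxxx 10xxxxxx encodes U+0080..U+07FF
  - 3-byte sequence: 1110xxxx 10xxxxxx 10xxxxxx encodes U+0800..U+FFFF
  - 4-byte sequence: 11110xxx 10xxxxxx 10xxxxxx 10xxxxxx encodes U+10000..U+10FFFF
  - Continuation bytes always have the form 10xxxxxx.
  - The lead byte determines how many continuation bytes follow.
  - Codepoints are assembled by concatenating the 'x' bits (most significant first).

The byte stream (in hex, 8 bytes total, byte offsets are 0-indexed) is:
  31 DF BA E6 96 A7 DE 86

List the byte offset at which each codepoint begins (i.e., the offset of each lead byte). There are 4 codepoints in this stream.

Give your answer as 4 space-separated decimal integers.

Answer: 0 1 3 6

Derivation:
Byte[0]=31: 1-byte ASCII. cp=U+0031
Byte[1]=DF: 2-byte lead, need 1 cont bytes. acc=0x1F
Byte[2]=BA: continuation. acc=(acc<<6)|0x3A=0x7FA
Completed: cp=U+07FA (starts at byte 1)
Byte[3]=E6: 3-byte lead, need 2 cont bytes. acc=0x6
Byte[4]=96: continuation. acc=(acc<<6)|0x16=0x196
Byte[5]=A7: continuation. acc=(acc<<6)|0x27=0x65A7
Completed: cp=U+65A7 (starts at byte 3)
Byte[6]=DE: 2-byte lead, need 1 cont bytes. acc=0x1E
Byte[7]=86: continuation. acc=(acc<<6)|0x06=0x786
Completed: cp=U+0786 (starts at byte 6)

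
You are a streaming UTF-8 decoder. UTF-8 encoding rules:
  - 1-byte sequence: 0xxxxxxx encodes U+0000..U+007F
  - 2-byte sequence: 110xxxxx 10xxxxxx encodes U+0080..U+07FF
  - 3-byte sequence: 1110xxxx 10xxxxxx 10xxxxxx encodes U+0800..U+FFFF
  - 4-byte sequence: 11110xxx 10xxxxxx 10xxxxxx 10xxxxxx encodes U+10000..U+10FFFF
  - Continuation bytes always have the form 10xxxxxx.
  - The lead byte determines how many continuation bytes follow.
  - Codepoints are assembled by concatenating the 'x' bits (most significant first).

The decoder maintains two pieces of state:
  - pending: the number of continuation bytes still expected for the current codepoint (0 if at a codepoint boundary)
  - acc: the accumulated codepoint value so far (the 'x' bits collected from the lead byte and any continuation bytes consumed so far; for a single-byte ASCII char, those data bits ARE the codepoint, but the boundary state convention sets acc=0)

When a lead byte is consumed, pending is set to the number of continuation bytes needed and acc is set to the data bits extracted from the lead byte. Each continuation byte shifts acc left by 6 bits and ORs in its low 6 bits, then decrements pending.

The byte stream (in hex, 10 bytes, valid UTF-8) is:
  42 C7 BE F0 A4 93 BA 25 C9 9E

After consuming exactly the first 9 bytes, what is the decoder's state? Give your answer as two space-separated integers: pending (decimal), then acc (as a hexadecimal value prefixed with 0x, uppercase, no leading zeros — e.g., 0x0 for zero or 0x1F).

Byte[0]=42: 1-byte. pending=0, acc=0x0
Byte[1]=C7: 2-byte lead. pending=1, acc=0x7
Byte[2]=BE: continuation. acc=(acc<<6)|0x3E=0x1FE, pending=0
Byte[3]=F0: 4-byte lead. pending=3, acc=0x0
Byte[4]=A4: continuation. acc=(acc<<6)|0x24=0x24, pending=2
Byte[5]=93: continuation. acc=(acc<<6)|0x13=0x913, pending=1
Byte[6]=BA: continuation. acc=(acc<<6)|0x3A=0x244FA, pending=0
Byte[7]=25: 1-byte. pending=0, acc=0x0
Byte[8]=C9: 2-byte lead. pending=1, acc=0x9

Answer: 1 0x9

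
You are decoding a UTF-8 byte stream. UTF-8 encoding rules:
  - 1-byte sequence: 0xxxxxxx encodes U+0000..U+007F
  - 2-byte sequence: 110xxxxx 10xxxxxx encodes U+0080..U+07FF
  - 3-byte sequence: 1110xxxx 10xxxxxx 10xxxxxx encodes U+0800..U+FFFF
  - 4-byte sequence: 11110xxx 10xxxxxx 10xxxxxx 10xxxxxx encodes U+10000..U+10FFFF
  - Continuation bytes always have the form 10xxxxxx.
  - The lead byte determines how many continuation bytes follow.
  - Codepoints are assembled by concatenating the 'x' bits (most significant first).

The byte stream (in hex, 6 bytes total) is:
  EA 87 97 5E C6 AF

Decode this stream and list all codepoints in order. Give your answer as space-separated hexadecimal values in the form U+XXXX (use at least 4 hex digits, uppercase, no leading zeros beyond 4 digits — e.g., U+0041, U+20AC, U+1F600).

Byte[0]=EA: 3-byte lead, need 2 cont bytes. acc=0xA
Byte[1]=87: continuation. acc=(acc<<6)|0x07=0x287
Byte[2]=97: continuation. acc=(acc<<6)|0x17=0xA1D7
Completed: cp=U+A1D7 (starts at byte 0)
Byte[3]=5E: 1-byte ASCII. cp=U+005E
Byte[4]=C6: 2-byte lead, need 1 cont bytes. acc=0x6
Byte[5]=AF: continuation. acc=(acc<<6)|0x2F=0x1AF
Completed: cp=U+01AF (starts at byte 4)

Answer: U+A1D7 U+005E U+01AF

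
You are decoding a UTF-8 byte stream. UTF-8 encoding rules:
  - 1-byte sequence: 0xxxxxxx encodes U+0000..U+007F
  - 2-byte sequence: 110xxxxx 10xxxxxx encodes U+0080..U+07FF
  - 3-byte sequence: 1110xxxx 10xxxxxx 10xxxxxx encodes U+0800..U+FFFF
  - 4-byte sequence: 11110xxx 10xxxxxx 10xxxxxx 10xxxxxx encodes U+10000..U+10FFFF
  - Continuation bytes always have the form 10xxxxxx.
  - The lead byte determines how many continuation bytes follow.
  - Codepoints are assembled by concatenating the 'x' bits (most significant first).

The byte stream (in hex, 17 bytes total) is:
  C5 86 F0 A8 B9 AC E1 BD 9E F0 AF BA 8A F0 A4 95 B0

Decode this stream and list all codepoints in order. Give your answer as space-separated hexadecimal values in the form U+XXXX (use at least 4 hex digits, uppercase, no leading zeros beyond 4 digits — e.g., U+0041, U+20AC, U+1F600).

Answer: U+0146 U+28E6C U+1F5E U+2FE8A U+24570

Derivation:
Byte[0]=C5: 2-byte lead, need 1 cont bytes. acc=0x5
Byte[1]=86: continuation. acc=(acc<<6)|0x06=0x146
Completed: cp=U+0146 (starts at byte 0)
Byte[2]=F0: 4-byte lead, need 3 cont bytes. acc=0x0
Byte[3]=A8: continuation. acc=(acc<<6)|0x28=0x28
Byte[4]=B9: continuation. acc=(acc<<6)|0x39=0xA39
Byte[5]=AC: continuation. acc=(acc<<6)|0x2C=0x28E6C
Completed: cp=U+28E6C (starts at byte 2)
Byte[6]=E1: 3-byte lead, need 2 cont bytes. acc=0x1
Byte[7]=BD: continuation. acc=(acc<<6)|0x3D=0x7D
Byte[8]=9E: continuation. acc=(acc<<6)|0x1E=0x1F5E
Completed: cp=U+1F5E (starts at byte 6)
Byte[9]=F0: 4-byte lead, need 3 cont bytes. acc=0x0
Byte[10]=AF: continuation. acc=(acc<<6)|0x2F=0x2F
Byte[11]=BA: continuation. acc=(acc<<6)|0x3A=0xBFA
Byte[12]=8A: continuation. acc=(acc<<6)|0x0A=0x2FE8A
Completed: cp=U+2FE8A (starts at byte 9)
Byte[13]=F0: 4-byte lead, need 3 cont bytes. acc=0x0
Byte[14]=A4: continuation. acc=(acc<<6)|0x24=0x24
Byte[15]=95: continuation. acc=(acc<<6)|0x15=0x915
Byte[16]=B0: continuation. acc=(acc<<6)|0x30=0x24570
Completed: cp=U+24570 (starts at byte 13)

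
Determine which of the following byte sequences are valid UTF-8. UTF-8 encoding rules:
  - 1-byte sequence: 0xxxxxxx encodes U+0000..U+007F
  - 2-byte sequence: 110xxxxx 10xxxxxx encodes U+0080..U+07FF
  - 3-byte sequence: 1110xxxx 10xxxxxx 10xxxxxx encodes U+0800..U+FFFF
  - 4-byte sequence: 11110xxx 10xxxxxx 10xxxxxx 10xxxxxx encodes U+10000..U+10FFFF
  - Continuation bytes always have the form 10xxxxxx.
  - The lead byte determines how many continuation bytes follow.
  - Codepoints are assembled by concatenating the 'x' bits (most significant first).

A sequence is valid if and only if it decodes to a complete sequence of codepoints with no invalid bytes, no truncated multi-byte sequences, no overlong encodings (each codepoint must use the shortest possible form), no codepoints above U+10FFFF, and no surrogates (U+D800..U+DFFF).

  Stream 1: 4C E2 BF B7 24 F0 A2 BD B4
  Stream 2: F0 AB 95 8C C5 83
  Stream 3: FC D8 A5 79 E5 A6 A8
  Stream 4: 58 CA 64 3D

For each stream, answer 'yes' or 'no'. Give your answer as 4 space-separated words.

Answer: yes yes no no

Derivation:
Stream 1: decodes cleanly. VALID
Stream 2: decodes cleanly. VALID
Stream 3: error at byte offset 0. INVALID
Stream 4: error at byte offset 2. INVALID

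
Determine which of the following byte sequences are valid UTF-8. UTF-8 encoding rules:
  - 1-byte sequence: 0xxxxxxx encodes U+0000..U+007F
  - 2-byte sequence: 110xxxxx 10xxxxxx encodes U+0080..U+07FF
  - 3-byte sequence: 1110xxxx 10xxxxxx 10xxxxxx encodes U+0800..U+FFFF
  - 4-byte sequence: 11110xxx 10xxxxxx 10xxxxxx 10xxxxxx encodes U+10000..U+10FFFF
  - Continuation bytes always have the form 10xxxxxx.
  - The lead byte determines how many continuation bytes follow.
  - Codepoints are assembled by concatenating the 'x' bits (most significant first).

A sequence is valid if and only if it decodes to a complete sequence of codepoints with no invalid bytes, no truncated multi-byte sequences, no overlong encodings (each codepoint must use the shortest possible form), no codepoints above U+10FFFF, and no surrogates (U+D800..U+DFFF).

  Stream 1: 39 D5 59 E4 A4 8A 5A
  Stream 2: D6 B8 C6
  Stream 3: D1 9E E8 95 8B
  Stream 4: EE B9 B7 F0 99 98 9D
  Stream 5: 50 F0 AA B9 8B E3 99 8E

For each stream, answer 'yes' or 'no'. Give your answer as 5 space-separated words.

Answer: no no yes yes yes

Derivation:
Stream 1: error at byte offset 2. INVALID
Stream 2: error at byte offset 3. INVALID
Stream 3: decodes cleanly. VALID
Stream 4: decodes cleanly. VALID
Stream 5: decodes cleanly. VALID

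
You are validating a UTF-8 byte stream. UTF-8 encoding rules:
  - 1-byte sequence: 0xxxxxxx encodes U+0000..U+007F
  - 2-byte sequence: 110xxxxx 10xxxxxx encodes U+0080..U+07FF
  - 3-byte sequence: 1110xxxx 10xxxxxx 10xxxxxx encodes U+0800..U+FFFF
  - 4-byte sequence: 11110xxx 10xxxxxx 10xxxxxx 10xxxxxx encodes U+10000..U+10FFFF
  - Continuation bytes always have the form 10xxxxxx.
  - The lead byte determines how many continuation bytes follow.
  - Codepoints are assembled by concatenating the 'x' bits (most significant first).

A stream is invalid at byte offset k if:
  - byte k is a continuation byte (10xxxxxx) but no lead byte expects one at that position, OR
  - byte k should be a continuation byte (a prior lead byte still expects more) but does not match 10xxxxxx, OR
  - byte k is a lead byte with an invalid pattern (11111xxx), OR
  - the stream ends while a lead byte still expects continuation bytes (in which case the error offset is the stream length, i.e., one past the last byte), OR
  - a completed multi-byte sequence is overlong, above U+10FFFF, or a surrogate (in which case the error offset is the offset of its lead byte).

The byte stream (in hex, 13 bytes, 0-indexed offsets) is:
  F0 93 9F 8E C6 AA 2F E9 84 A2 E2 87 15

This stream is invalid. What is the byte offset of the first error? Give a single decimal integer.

Answer: 12

Derivation:
Byte[0]=F0: 4-byte lead, need 3 cont bytes. acc=0x0
Byte[1]=93: continuation. acc=(acc<<6)|0x13=0x13
Byte[2]=9F: continuation. acc=(acc<<6)|0x1F=0x4DF
Byte[3]=8E: continuation. acc=(acc<<6)|0x0E=0x137CE
Completed: cp=U+137CE (starts at byte 0)
Byte[4]=C6: 2-byte lead, need 1 cont bytes. acc=0x6
Byte[5]=AA: continuation. acc=(acc<<6)|0x2A=0x1AA
Completed: cp=U+01AA (starts at byte 4)
Byte[6]=2F: 1-byte ASCII. cp=U+002F
Byte[7]=E9: 3-byte lead, need 2 cont bytes. acc=0x9
Byte[8]=84: continuation. acc=(acc<<6)|0x04=0x244
Byte[9]=A2: continuation. acc=(acc<<6)|0x22=0x9122
Completed: cp=U+9122 (starts at byte 7)
Byte[10]=E2: 3-byte lead, need 2 cont bytes. acc=0x2
Byte[11]=87: continuation. acc=(acc<<6)|0x07=0x87
Byte[12]=15: expected 10xxxxxx continuation. INVALID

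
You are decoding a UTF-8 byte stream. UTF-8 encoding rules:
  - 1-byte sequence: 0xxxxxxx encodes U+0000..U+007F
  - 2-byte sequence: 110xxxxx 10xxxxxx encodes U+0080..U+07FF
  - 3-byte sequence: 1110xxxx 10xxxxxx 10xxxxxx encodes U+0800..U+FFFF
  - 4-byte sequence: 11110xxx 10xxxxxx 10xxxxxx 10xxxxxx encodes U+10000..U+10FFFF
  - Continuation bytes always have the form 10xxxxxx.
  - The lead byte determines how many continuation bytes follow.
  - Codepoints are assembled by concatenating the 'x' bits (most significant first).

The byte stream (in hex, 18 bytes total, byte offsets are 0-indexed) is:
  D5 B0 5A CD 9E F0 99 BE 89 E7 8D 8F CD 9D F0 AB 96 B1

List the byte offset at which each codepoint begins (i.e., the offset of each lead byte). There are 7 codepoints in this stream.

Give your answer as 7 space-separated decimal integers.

Answer: 0 2 3 5 9 12 14

Derivation:
Byte[0]=D5: 2-byte lead, need 1 cont bytes. acc=0x15
Byte[1]=B0: continuation. acc=(acc<<6)|0x30=0x570
Completed: cp=U+0570 (starts at byte 0)
Byte[2]=5A: 1-byte ASCII. cp=U+005A
Byte[3]=CD: 2-byte lead, need 1 cont bytes. acc=0xD
Byte[4]=9E: continuation. acc=(acc<<6)|0x1E=0x35E
Completed: cp=U+035E (starts at byte 3)
Byte[5]=F0: 4-byte lead, need 3 cont bytes. acc=0x0
Byte[6]=99: continuation. acc=(acc<<6)|0x19=0x19
Byte[7]=BE: continuation. acc=(acc<<6)|0x3E=0x67E
Byte[8]=89: continuation. acc=(acc<<6)|0x09=0x19F89
Completed: cp=U+19F89 (starts at byte 5)
Byte[9]=E7: 3-byte lead, need 2 cont bytes. acc=0x7
Byte[10]=8D: continuation. acc=(acc<<6)|0x0D=0x1CD
Byte[11]=8F: continuation. acc=(acc<<6)|0x0F=0x734F
Completed: cp=U+734F (starts at byte 9)
Byte[12]=CD: 2-byte lead, need 1 cont bytes. acc=0xD
Byte[13]=9D: continuation. acc=(acc<<6)|0x1D=0x35D
Completed: cp=U+035D (starts at byte 12)
Byte[14]=F0: 4-byte lead, need 3 cont bytes. acc=0x0
Byte[15]=AB: continuation. acc=(acc<<6)|0x2B=0x2B
Byte[16]=96: continuation. acc=(acc<<6)|0x16=0xAD6
Byte[17]=B1: continuation. acc=(acc<<6)|0x31=0x2B5B1
Completed: cp=U+2B5B1 (starts at byte 14)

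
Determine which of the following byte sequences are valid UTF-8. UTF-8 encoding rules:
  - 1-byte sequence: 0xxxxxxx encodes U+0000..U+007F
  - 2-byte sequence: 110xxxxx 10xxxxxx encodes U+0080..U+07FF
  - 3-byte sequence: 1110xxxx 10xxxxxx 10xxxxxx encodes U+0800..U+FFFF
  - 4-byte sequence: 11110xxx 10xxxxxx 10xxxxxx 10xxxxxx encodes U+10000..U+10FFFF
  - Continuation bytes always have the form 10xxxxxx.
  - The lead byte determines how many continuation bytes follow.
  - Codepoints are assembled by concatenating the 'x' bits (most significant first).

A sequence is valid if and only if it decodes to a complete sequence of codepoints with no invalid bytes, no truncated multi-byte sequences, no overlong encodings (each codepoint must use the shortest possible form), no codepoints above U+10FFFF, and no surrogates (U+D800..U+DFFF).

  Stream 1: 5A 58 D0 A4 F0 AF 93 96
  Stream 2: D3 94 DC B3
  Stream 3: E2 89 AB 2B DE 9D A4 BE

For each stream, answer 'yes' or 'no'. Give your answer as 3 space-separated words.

Stream 1: decodes cleanly. VALID
Stream 2: decodes cleanly. VALID
Stream 3: error at byte offset 6. INVALID

Answer: yes yes no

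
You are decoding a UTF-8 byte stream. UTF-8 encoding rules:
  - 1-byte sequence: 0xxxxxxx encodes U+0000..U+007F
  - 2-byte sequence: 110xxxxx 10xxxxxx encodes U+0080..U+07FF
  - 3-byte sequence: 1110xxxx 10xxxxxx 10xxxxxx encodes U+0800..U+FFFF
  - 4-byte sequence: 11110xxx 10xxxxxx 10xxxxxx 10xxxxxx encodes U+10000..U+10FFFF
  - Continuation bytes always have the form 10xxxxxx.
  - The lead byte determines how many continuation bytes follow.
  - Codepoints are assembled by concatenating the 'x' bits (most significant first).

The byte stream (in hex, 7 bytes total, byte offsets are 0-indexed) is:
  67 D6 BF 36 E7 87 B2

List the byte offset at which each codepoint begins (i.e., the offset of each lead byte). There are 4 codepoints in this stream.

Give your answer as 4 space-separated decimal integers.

Byte[0]=67: 1-byte ASCII. cp=U+0067
Byte[1]=D6: 2-byte lead, need 1 cont bytes. acc=0x16
Byte[2]=BF: continuation. acc=(acc<<6)|0x3F=0x5BF
Completed: cp=U+05BF (starts at byte 1)
Byte[3]=36: 1-byte ASCII. cp=U+0036
Byte[4]=E7: 3-byte lead, need 2 cont bytes. acc=0x7
Byte[5]=87: continuation. acc=(acc<<6)|0x07=0x1C7
Byte[6]=B2: continuation. acc=(acc<<6)|0x32=0x71F2
Completed: cp=U+71F2 (starts at byte 4)

Answer: 0 1 3 4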